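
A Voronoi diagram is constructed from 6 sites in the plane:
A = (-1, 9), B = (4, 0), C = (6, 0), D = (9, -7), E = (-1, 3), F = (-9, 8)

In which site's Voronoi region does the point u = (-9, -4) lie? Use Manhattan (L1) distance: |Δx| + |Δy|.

d(u,A) = |-9−(-1)| + |-4−9| = 8 + 13 = 21
d(u,B) = |-9−4| + |-4−0| = 13 + 4 = 17
d(u,C) = |-9−6| + |-4−0| = 15 + 4 = 19
d(u,D) = |-9−9| + |-4−(-7)| = 18 + 3 = 21
d(u,E) = |-9−(-1)| + |-4−3| = 8 + 7 = 15
d(u,F) = |-9−(-9)| + |-4−8| = 0 + 12 = 12
Minimum is at F.

F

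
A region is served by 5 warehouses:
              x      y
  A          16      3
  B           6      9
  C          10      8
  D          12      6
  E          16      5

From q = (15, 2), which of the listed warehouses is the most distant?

Squared Euclidean distances:
|qA|² = (15−16)² + (2−3)² = 1 + 1 = 2
|qB|² = (15−6)² + (2−9)² = 81 + 49 = 130
|qC|² = (15−10)² + (2−8)² = 25 + 36 = 61
|qD|² = (15−12)² + (2−6)² = 9 + 16 = 25
|qE|² = (15−16)² + (2−5)² = 1 + 9 = 10
The largest is to B.

B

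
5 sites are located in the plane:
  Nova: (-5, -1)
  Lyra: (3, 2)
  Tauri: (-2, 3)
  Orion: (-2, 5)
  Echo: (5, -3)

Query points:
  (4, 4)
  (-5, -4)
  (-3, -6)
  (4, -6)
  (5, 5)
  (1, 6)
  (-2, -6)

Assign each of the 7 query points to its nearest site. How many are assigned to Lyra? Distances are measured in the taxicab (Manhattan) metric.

(4, 4) — d to each: Nova:14, Lyra:3, Tauri:7, Orion:7, Echo:8 → nearest is Lyra
(-5, -4) — d to each: Nova:3, Lyra:14, Tauri:10, Orion:12, Echo:11 → nearest is Nova
(-3, -6) — d to each: Nova:7, Lyra:14, Tauri:10, Orion:12, Echo:11 → nearest is Nova
(4, -6) — d to each: Nova:14, Lyra:9, Tauri:15, Orion:17, Echo:4 → nearest is Echo
(5, 5) — d to each: Nova:16, Lyra:5, Tauri:9, Orion:7, Echo:8 → nearest is Lyra
(1, 6) — d to each: Nova:13, Lyra:6, Tauri:6, Orion:4, Echo:13 → nearest is Orion
(-2, -6) — d to each: Nova:8, Lyra:13, Tauri:9, Orion:11, Echo:10 → nearest is Nova
2 of the 7 points have Lyra as nearest.

2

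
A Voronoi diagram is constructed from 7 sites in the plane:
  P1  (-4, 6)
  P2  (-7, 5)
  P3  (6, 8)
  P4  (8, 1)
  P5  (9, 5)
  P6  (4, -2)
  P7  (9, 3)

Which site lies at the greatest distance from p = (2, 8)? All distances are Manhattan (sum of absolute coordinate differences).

d(p,P1) = 6 + 2 = 8
d(p,P2) = 9 + 3 = 12
d(p,P3) = 4 + 0 = 4
d(p,P4) = 6 + 7 = 13
d(p,P5) = 7 + 3 = 10
d(p,P6) = 2 + 10 = 12
d(p,P7) = 7 + 5 = 12
The largest is to P4.

P4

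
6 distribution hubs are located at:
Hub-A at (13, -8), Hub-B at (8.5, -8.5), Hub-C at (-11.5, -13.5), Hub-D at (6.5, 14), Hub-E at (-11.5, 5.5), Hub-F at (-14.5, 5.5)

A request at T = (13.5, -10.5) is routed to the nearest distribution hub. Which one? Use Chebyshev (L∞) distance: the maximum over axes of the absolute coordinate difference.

d(T, Hub-A) = max(0.5, 2.5) = 2.5
d(T, Hub-B) = max(5, 2) = 5
d(T, Hub-C) = max(25, 3) = 25
d(T, Hub-D) = max(7, 24.5) = 24.5
d(T, Hub-E) = max(25, 16) = 25
d(T, Hub-F) = max(28, 16) = 28
Hub-A is nearest.

Hub-A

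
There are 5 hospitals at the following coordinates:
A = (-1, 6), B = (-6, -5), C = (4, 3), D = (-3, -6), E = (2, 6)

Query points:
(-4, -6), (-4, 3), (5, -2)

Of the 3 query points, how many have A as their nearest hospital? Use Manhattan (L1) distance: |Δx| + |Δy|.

(-4, -6) — d to each: A:15, B:3, C:17, D:1, E:18 → nearest is D
(-4, 3) — d to each: A:6, B:10, C:8, D:10, E:9 → nearest is A
(5, -2) — d to each: A:14, B:14, C:6, D:12, E:11 → nearest is C
1 of the 3 points has A as nearest.

1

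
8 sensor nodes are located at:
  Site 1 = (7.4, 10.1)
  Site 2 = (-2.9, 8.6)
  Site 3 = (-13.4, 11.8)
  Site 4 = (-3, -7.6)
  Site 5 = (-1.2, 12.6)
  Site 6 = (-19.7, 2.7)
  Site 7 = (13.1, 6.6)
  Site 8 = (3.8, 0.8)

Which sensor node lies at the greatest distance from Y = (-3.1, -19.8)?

Since √ is increasing, it suffices to compare squared distances:
d²(Y, Site 1) = 110.25 + 894.01 = 1004.26
d²(Y, Site 2) = 0.04 + 806.56 = 806.6
d²(Y, Site 3) = 106.09 + 998.56 = 1104.65
d²(Y, Site 4) = 0.01 + 148.84 = 148.85
d²(Y, Site 5) = 3.61 + 1049.76 = 1053.37
d²(Y, Site 6) = 275.56 + 506.25 = 781.81
d²(Y, Site 7) = 262.44 + 696.96 = 959.4
d²(Y, Site 8) = 47.61 + 424.36 = 471.97
The largest is to Site 3.

Site 3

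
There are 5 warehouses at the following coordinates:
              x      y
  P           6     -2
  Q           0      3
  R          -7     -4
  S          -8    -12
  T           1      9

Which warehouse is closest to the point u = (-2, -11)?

Compare squared distances (the ordering matches that of the actual distances):
|uP|² = (-2−6)² + (-11−(-2))² = 64 + 81 = 145
|uQ|² = (-2−0)² + (-11−3)² = 4 + 196 = 200
|uR|² = (-2−(-7))² + (-11−(-4))² = 25 + 49 = 74
|uS|² = (-2−(-8))² + (-11−(-12))² = 36 + 1 = 37
|uT|² = (-2−1)² + (-11−9)² = 9 + 400 = 409
S is nearest.

S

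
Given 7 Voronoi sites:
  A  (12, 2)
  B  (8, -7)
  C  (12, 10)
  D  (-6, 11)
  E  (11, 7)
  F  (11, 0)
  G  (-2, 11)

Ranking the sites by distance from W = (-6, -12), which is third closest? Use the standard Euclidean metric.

A

Squared Euclidean distances:
|WA|² = 324 + 196 = 520
|WB|² = 196 + 25 = 221
|WC|² = 324 + 484 = 808
|WD|² = 0 + 529 = 529
|WE|² = 289 + 361 = 650
|WF|² = 289 + 144 = 433
|WG|² = 16 + 529 = 545
Sorted ascending: B, F, A, D, … — the third-nearest is A.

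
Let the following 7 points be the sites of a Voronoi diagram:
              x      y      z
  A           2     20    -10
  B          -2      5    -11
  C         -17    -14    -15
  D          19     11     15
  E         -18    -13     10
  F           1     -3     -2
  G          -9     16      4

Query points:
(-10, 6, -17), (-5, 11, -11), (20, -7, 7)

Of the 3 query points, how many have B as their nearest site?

(-10, 6, -17) — d² to each: A:389, B:101, C:453, D:1890, E:1154, F:427, G:542 → nearest is B
(-5, 11, -11) — d² to each: A:131, B:45, C:785, D:1252, E:1186, F:313, G:266 → nearest is B
(20, -7, 7) — d² to each: A:1342, B:952, C:1902, D:389, E:1489, F:458, G:1379 → nearest is D
2 of the 3 points have B as nearest.

2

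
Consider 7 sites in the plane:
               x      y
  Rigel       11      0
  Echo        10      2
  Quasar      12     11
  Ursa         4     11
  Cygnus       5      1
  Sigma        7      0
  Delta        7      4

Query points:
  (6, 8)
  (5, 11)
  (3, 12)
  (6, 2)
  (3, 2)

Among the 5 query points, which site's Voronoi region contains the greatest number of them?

(6, 8) — d² to each: Rigel:89, Echo:52, Quasar:45, Ursa:13, Cygnus:50, Sigma:65, Delta:17 → nearest is Ursa
(5, 11) — d² to each: Rigel:157, Echo:106, Quasar:49, Ursa:1, Cygnus:100, Sigma:125, Delta:53 → nearest is Ursa
(3, 12) — d² to each: Rigel:208, Echo:149, Quasar:82, Ursa:2, Cygnus:125, Sigma:160, Delta:80 → nearest is Ursa
(6, 2) — d² to each: Rigel:29, Echo:16, Quasar:117, Ursa:85, Cygnus:2, Sigma:5, Delta:5 → nearest is Cygnus
(3, 2) — d² to each: Rigel:68, Echo:49, Quasar:162, Ursa:82, Cygnus:5, Sigma:20, Delta:20 → nearest is Cygnus
Tally — Ursa:3, Cygnus:2. Ursa captures the most (3).

Ursa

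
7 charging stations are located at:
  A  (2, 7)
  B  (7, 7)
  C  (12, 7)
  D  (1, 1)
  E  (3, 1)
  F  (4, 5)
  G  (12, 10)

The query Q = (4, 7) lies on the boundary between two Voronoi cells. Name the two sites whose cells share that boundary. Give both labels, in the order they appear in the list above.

A and F

Squared distances from Q to each site:
|QA|² = (4−2)² + (7−7)² = 4 + 0 = 4
|QB|² = (4−7)² + (7−7)² = 9 + 0 = 9
|QC|² = (4−12)² + (7−7)² = 64 + 0 = 64
|QD|² = (4−1)² + (7−1)² = 9 + 36 = 45
|QE|² = (4−3)² + (7−1)² = 1 + 36 = 37
|QF|² = (4−4)² + (7−5)² = 0 + 4 = 4
|QG|² = (4−12)² + (7−10)² = 64 + 9 = 73
Q is equidistant from A and F (both at squared distance 4), and every other site is strictly farther — so Q lies on the A–F Voronoi edge.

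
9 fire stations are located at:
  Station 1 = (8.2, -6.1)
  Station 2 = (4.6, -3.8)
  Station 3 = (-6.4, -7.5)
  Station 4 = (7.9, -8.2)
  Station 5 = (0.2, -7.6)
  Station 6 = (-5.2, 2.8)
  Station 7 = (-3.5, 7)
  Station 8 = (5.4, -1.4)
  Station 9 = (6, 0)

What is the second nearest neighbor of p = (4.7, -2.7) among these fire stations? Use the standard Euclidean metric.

Squared Euclidean distances:
d²(p, Station 1) = 12.25 + 11.56 = 23.81
d²(p, Station 2) = 0.01 + 1.21 = 1.22
d²(p, Station 3) = 123.21 + 23.04 = 146.25
d²(p, Station 4) = 10.24 + 30.25 = 40.49
d²(p, Station 5) = 20.25 + 24.01 = 44.26
d²(p, Station 6) = 98.01 + 30.25 = 128.26
d²(p, Station 7) = 67.24 + 94.09 = 161.33
d²(p, Station 8) = 0.49 + 1.69 = 2.18
d²(p, Station 9) = 1.69 + 7.29 = 8.98
Sorted ascending: Station 2, Station 8, Station 9, … — the second-nearest is Station 8.

Station 8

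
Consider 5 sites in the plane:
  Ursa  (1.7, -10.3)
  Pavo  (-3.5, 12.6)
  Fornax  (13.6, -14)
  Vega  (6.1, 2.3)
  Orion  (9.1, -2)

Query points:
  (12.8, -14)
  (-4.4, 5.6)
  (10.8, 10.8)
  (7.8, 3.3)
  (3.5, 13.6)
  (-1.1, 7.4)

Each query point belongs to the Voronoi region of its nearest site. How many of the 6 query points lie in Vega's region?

2

(12.8, -14) — d² to each: Ursa:136.9, Pavo:973.25, Fornax:0.64, Vega:310.58, Orion:157.69 → nearest is Fornax
(-4.4, 5.6) — d² to each: Ursa:290.02, Pavo:49.81, Fornax:708.16, Vega:121.14, Orion:240.01 → nearest is Pavo
(10.8, 10.8) — d² to each: Ursa:528.02, Pavo:207.73, Fornax:622.88, Vega:94.34, Orion:166.73 → nearest is Vega
(7.8, 3.3) — d² to each: Ursa:222.17, Pavo:214.18, Fornax:332.93, Vega:3.89, Orion:29.78 → nearest is Vega
(3.5, 13.6) — d² to each: Ursa:574.45, Pavo:50, Fornax:863.77, Vega:134.45, Orion:274.72 → nearest is Pavo
(-1.1, 7.4) — d² to each: Ursa:321.13, Pavo:32.8, Fornax:674.05, Vega:77.85, Orion:192.4 → nearest is Pavo
2 of the 6 points have Vega as nearest.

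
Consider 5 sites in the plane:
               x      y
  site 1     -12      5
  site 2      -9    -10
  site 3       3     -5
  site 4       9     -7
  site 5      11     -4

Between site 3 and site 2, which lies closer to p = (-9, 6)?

Compare squared distances:
d²(p, site 3) = (-9−3)² + (6−(-5))² = 144 + 121 = 265
d²(p, site 2) = (-9−(-9))² + (6−(-10))² = 0 + 256 = 256
265 > 256, so site 2 is closer.

site 2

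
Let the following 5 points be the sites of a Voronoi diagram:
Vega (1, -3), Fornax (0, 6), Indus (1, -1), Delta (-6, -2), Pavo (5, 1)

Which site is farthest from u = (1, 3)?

Squared Euclidean distances:
d²(u, Vega) = (1−1)² + (3−(-3))² = 0 + 36 = 36
d²(u, Fornax) = (1−0)² + (3−6)² = 1 + 9 = 10
d²(u, Indus) = (1−1)² + (3−(-1))² = 0 + 16 = 16
d²(u, Delta) = (1−(-6))² + (3−(-2))² = 49 + 25 = 74
d²(u, Pavo) = (1−5)² + (3−1)² = 16 + 4 = 20
The largest is to Delta.

Delta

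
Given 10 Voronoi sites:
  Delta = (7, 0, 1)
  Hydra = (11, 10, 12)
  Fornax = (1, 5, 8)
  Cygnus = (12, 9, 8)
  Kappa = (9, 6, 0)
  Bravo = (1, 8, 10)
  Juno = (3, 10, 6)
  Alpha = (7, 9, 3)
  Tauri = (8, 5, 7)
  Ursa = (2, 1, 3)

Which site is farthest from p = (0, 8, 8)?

Delta

Squared Euclidean distances:
d²(p, Delta) = (0−7)² + (8−0)² + (8−1)² = 49 + 64 + 49 = 162
d²(p, Hydra) = (0−11)² + (8−10)² + (8−12)² = 121 + 4 + 16 = 141
d²(p, Fornax) = (0−1)² + (8−5)² + (8−8)² = 1 + 9 + 0 = 10
d²(p, Cygnus) = (0−12)² + (8−9)² + (8−8)² = 144 + 1 + 0 = 145
d²(p, Kappa) = (0−9)² + (8−6)² + (8−0)² = 81 + 4 + 64 = 149
d²(p, Bravo) = (0−1)² + (8−8)² + (8−10)² = 1 + 0 + 4 = 5
d²(p, Juno) = (0−3)² + (8−10)² + (8−6)² = 9 + 4 + 4 = 17
d²(p, Alpha) = (0−7)² + (8−9)² + (8−3)² = 49 + 1 + 25 = 75
d²(p, Tauri) = (0−8)² + (8−5)² + (8−7)² = 64 + 9 + 1 = 74
d²(p, Ursa) = (0−2)² + (8−1)² + (8−3)² = 4 + 49 + 25 = 78
The largest is to Delta.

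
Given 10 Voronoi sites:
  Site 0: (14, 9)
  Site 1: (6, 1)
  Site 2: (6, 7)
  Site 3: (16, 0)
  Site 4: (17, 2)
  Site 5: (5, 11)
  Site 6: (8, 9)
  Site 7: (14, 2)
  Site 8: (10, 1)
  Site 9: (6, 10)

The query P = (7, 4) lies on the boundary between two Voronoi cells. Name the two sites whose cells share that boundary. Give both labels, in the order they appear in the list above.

Site 1 and Site 2

Squared distances from P to each site:
d²(P, Site 0) = (7−14)² + (4−9)² = 49 + 25 = 74
d²(P, Site 1) = (7−6)² + (4−1)² = 1 + 9 = 10
d²(P, Site 2) = (7−6)² + (4−7)² = 1 + 9 = 10
d²(P, Site 3) = (7−16)² + (4−0)² = 81 + 16 = 97
d²(P, Site 4) = (7−17)² + (4−2)² = 100 + 4 = 104
d²(P, Site 5) = (7−5)² + (4−11)² = 4 + 49 = 53
d²(P, Site 6) = (7−8)² + (4−9)² = 1 + 25 = 26
d²(P, Site 7) = (7−14)² + (4−2)² = 49 + 4 = 53
d²(P, Site 8) = (7−10)² + (4−1)² = 9 + 9 = 18
d²(P, Site 9) = (7−6)² + (4−10)² = 1 + 36 = 37
P is equidistant from Site 1 and Site 2 (both at squared distance 10), and every other site is strictly farther — so P lies on the Site 1–Site 2 Voronoi edge.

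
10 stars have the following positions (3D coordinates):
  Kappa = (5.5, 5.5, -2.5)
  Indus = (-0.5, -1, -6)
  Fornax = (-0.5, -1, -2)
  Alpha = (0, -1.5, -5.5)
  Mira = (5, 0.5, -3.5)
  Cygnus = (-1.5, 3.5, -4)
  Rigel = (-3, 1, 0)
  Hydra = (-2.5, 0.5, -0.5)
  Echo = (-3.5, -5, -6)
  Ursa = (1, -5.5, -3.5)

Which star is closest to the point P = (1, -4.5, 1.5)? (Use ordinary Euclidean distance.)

Ursa

Compare squared distances (the ordering matches that of the actual distances):
d²(P, Kappa) = (1−5.5)² + (-4.5−5.5)² + (1.5−(-2.5))² = 20.25 + 100 + 16 = 136.25
d²(P, Indus) = (1−(-0.5))² + (-4.5−(-1))² + (1.5−(-6))² = 2.25 + 12.25 + 56.25 = 70.75
d²(P, Fornax) = (1−(-0.5))² + (-4.5−(-1))² + (1.5−(-2))² = 2.25 + 12.25 + 12.25 = 26.75
d²(P, Alpha) = (1−0)² + (-4.5−(-1.5))² + (1.5−(-5.5))² = 1 + 9 + 49 = 59
d²(P, Mira) = (1−5)² + (-4.5−0.5)² + (1.5−(-3.5))² = 16 + 25 + 25 = 66
d²(P, Cygnus) = (1−(-1.5))² + (-4.5−3.5)² + (1.5−(-4))² = 6.25 + 64 + 30.25 = 100.5
d²(P, Rigel) = (1−(-3))² + (-4.5−1)² + (1.5−0)² = 16 + 30.25 + 2.25 = 48.5
d²(P, Hydra) = (1−(-2.5))² + (-4.5−0.5)² + (1.5−(-0.5))² = 12.25 + 25 + 4 = 41.25
d²(P, Echo) = (1−(-3.5))² + (-4.5−(-5))² + (1.5−(-6))² = 20.25 + 0.25 + 56.25 = 76.75
d²(P, Ursa) = (1−1)² + (-4.5−(-5.5))² + (1.5−(-3.5))² = 0 + 1 + 25 = 26
Ursa is nearest.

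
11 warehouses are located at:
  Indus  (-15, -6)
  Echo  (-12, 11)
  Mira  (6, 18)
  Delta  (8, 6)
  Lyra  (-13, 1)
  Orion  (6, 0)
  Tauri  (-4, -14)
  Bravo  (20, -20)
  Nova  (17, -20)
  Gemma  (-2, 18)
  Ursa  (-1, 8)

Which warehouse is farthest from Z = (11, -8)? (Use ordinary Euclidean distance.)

Echo

Since √ is increasing, it suffices to compare squared distances:
d²(Z, Indus) = (11−(-15))² + (-8−(-6))² = 676 + 4 = 680
d²(Z, Echo) = (11−(-12))² + (-8−11)² = 529 + 361 = 890
d²(Z, Mira) = (11−6)² + (-8−18)² = 25 + 676 = 701
d²(Z, Delta) = (11−8)² + (-8−6)² = 9 + 196 = 205
d²(Z, Lyra) = (11−(-13))² + (-8−1)² = 576 + 81 = 657
d²(Z, Orion) = (11−6)² + (-8−0)² = 25 + 64 = 89
d²(Z, Tauri) = (11−(-4))² + (-8−(-14))² = 225 + 36 = 261
d²(Z, Bravo) = (11−20)² + (-8−(-20))² = 81 + 144 = 225
d²(Z, Nova) = (11−17)² + (-8−(-20))² = 36 + 144 = 180
d²(Z, Gemma) = (11−(-2))² + (-8−18)² = 169 + 676 = 845
d²(Z, Ursa) = (11−(-1))² + (-8−8)² = 144 + 256 = 400
The largest is to Echo.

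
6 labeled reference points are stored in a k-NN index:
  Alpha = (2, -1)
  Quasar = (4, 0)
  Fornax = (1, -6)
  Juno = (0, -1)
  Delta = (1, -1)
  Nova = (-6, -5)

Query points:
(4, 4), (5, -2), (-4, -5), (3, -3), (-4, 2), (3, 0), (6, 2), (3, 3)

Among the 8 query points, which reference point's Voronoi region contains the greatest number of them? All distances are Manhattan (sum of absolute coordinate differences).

Quasar

(4, 4) — d to each: Alpha:7, Quasar:4, Fornax:13, Juno:9, Delta:8, Nova:19 → nearest is Quasar
(5, -2) — d to each: Alpha:4, Quasar:3, Fornax:8, Juno:6, Delta:5, Nova:14 → nearest is Quasar
(-4, -5) — d to each: Alpha:10, Quasar:13, Fornax:6, Juno:8, Delta:9, Nova:2 → nearest is Nova
(3, -3) — d to each: Alpha:3, Quasar:4, Fornax:5, Juno:5, Delta:4, Nova:11 → nearest is Alpha
(-4, 2) — d to each: Alpha:9, Quasar:10, Fornax:13, Juno:7, Delta:8, Nova:9 → nearest is Juno
(3, 0) — d to each: Alpha:2, Quasar:1, Fornax:8, Juno:4, Delta:3, Nova:14 → nearest is Quasar
(6, 2) — d to each: Alpha:7, Quasar:4, Fornax:13, Juno:9, Delta:8, Nova:19 → nearest is Quasar
(3, 3) — d to each: Alpha:5, Quasar:4, Fornax:11, Juno:7, Delta:6, Nova:17 → nearest is Quasar
Tally — Alpha:1, Quasar:5, Juno:1, Nova:1. Quasar captures the most (5).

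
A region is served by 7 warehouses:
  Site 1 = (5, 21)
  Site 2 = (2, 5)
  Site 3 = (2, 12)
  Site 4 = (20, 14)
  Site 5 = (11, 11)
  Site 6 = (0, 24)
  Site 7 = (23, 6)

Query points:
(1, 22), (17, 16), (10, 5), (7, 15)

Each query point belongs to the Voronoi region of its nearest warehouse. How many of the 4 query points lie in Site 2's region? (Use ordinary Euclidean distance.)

0

(1, 22) — d² to each: Site 1:17, Site 2:290, Site 3:101, Site 4:425, Site 5:221, Site 6:5, Site 7:740 → nearest is Site 6
(17, 16) — d² to each: Site 1:169, Site 2:346, Site 3:241, Site 4:13, Site 5:61, Site 6:353, Site 7:136 → nearest is Site 4
(10, 5) — d² to each: Site 1:281, Site 2:64, Site 3:113, Site 4:181, Site 5:37, Site 6:461, Site 7:170 → nearest is Site 5
(7, 15) — d² to each: Site 1:40, Site 2:125, Site 3:34, Site 4:170, Site 5:32, Site 6:130, Site 7:337 → nearest is Site 5
0 of the 4 points have Site 2 as nearest.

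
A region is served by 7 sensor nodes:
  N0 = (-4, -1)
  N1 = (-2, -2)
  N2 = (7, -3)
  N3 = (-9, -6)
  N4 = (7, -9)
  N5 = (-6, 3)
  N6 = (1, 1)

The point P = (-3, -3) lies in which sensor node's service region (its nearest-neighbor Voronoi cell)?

Compare squared distances (the ordering matches that of the actual distances):
|PN0|² = (-3−(-4))² + (-3−(-1))² = 1 + 4 = 5
|PN1|² = (-3−(-2))² + (-3−(-2))² = 1 + 1 = 2
|PN2|² = (-3−7)² + (-3−(-3))² = 100 + 0 = 100
|PN3|² = (-3−(-9))² + (-3−(-6))² = 36 + 9 = 45
|PN4|² = (-3−7)² + (-3−(-9))² = 100 + 36 = 136
|PN5|² = (-3−(-6))² + (-3−3)² = 9 + 36 = 45
|PN6|² = (-3−1)² + (-3−1)² = 16 + 16 = 32
N1 is nearest.

N1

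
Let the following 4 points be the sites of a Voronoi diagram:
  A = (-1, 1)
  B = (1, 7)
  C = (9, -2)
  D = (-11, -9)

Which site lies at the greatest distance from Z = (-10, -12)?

Since √ is increasing, it suffices to compare squared distances:
|ZA|² = (-10−(-1))² + (-12−1)² = 81 + 169 = 250
|ZB|² = (-10−1)² + (-12−7)² = 121 + 361 = 482
|ZC|² = (-10−9)² + (-12−(-2))² = 361 + 100 = 461
|ZD|² = (-10−(-11))² + (-12−(-9))² = 1 + 9 = 10
The largest is to B.

B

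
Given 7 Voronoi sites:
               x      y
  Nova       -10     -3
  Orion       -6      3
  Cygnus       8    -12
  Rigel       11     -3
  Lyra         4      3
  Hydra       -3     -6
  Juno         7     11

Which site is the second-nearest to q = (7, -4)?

Squared Euclidean distances:
d²(q, Nova) = (7−(-10))² + (-4−(-3))² = 289 + 1 = 290
d²(q, Orion) = (7−(-6))² + (-4−3)² = 169 + 49 = 218
d²(q, Cygnus) = (7−8)² + (-4−(-12))² = 1 + 64 = 65
d²(q, Rigel) = (7−11)² + (-4−(-3))² = 16 + 1 = 17
d²(q, Lyra) = (7−4)² + (-4−3)² = 9 + 49 = 58
d²(q, Hydra) = (7−(-3))² + (-4−(-6))² = 100 + 4 = 104
d²(q, Juno) = (7−7)² + (-4−11)² = 0 + 225 = 225
Sorted ascending: Rigel, Lyra, Cygnus, … — the second-nearest is Lyra.

Lyra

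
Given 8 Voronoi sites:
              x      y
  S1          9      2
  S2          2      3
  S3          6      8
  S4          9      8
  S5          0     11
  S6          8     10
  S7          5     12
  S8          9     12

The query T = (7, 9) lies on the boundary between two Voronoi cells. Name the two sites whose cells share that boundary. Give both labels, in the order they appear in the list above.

S3 and S6

Squared distances from T to each site:
|TS1|² = (7−9)² + (9−2)² = 4 + 49 = 53
|TS2|² = (7−2)² + (9−3)² = 25 + 36 = 61
|TS3|² = (7−6)² + (9−8)² = 1 + 1 = 2
|TS4|² = (7−9)² + (9−8)² = 4 + 1 = 5
|TS5|² = (7−0)² + (9−11)² = 49 + 4 = 53
|TS6|² = (7−8)² + (9−10)² = 1 + 1 = 2
|TS7|² = (7−5)² + (9−12)² = 4 + 9 = 13
|TS8|² = (7−9)² + (9−12)² = 4 + 9 = 13
T is equidistant from S3 and S6 (both at squared distance 2), and every other site is strictly farther — so T lies on the S3–S6 Voronoi edge.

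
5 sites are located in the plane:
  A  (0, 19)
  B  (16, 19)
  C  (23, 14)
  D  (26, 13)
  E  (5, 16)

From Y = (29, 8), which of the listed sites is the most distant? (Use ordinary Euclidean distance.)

Since √ is increasing, it suffices to compare squared distances:
|YA|² = (29−0)² + (8−19)² = 841 + 121 = 962
|YB|² = (29−16)² + (8−19)² = 169 + 121 = 290
|YC|² = (29−23)² + (8−14)² = 36 + 36 = 72
|YD|² = (29−26)² + (8−13)² = 9 + 25 = 34
|YE|² = (29−5)² + (8−16)² = 576 + 64 = 640
The largest is to A.

A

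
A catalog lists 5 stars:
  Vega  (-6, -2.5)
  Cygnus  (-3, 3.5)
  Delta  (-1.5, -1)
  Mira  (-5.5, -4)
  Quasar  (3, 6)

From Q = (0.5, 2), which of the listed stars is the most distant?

Squared Euclidean distances:
d²(Q, Vega) = (0.5−(-6))² + (2−(-2.5))² = 42.25 + 20.25 = 62.5
d²(Q, Cygnus) = (0.5−(-3))² + (2−3.5)² = 12.25 + 2.25 = 14.5
d²(Q, Delta) = (0.5−(-1.5))² + (2−(-1))² = 4 + 9 = 13
d²(Q, Mira) = (0.5−(-5.5))² + (2−(-4))² = 36 + 36 = 72
d²(Q, Quasar) = (0.5−3)² + (2−6)² = 6.25 + 16 = 22.25
The largest is to Mira.

Mira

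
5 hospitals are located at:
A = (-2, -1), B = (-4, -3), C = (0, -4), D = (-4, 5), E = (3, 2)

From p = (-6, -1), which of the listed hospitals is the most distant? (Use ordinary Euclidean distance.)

E

Squared Euclidean distances:
|pA|² = (-6−(-2))² + (-1−(-1))² = 16 + 0 = 16
|pB|² = (-6−(-4))² + (-1−(-3))² = 4 + 4 = 8
|pC|² = (-6−0)² + (-1−(-4))² = 36 + 9 = 45
|pD|² = (-6−(-4))² + (-1−5)² = 4 + 36 = 40
|pE|² = (-6−3)² + (-1−2)² = 81 + 9 = 90
The largest is to E.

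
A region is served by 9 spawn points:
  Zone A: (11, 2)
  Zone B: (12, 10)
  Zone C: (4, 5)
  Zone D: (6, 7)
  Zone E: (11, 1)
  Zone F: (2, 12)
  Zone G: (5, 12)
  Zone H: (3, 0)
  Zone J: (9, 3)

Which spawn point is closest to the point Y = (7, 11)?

Zone G

Compare squared distances (the ordering matches that of the actual distances):
d²(Y, Zone A) = 16 + 81 = 97
d²(Y, Zone B) = 25 + 1 = 26
d²(Y, Zone C) = 9 + 36 = 45
d²(Y, Zone D) = 1 + 16 = 17
d²(Y, Zone E) = 16 + 100 = 116
d²(Y, Zone F) = 25 + 1 = 26
d²(Y, Zone G) = 4 + 1 = 5
d²(Y, Zone H) = 16 + 121 = 137
d²(Y, Zone J) = 4 + 64 = 68
Zone G is nearest.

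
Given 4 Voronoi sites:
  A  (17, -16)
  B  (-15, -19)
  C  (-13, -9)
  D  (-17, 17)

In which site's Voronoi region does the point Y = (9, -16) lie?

Compare squared distances (the ordering matches that of the actual distances):
|YA|² = (9−17)² + (-16−(-16))² = 64 + 0 = 64
|YB|² = (9−(-15))² + (-16−(-19))² = 576 + 9 = 585
|YC|² = (9−(-13))² + (-16−(-9))² = 484 + 49 = 533
|YD|² = (9−(-17))² + (-16−17)² = 676 + 1089 = 1765
The smallest is to A, so Y lies in the Voronoi region of A.

A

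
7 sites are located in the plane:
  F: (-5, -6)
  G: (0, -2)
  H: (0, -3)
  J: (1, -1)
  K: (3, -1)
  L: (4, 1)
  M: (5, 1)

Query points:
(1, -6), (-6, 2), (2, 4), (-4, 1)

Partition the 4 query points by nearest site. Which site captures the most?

(1, -6) — d² to each: F:36, G:17, H:10, J:25, K:29, L:58, M:65 → nearest is H
(-6, 2) — d² to each: F:65, G:52, H:61, J:58, K:90, L:101, M:122 → nearest is G
(2, 4) — d² to each: F:149, G:40, H:53, J:26, K:26, L:13, M:18 → nearest is L
(-4, 1) — d² to each: F:50, G:25, H:32, J:29, K:53, L:64, M:81 → nearest is G
Tally — G:2, H:1, L:1. G captures the most (2).

G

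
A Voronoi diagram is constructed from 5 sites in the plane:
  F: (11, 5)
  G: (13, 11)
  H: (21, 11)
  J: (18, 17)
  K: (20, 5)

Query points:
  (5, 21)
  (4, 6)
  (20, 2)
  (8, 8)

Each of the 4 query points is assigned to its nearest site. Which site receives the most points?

F

(5, 21) — d² to each: F:292, G:164, H:356, J:185, K:481 → nearest is G
(4, 6) — d² to each: F:50, G:106, H:314, J:317, K:257 → nearest is F
(20, 2) — d² to each: F:90, G:130, H:82, J:229, K:9 → nearest is K
(8, 8) — d² to each: F:18, G:34, H:178, J:181, K:153 → nearest is F
Tally — F:2, G:1, K:1. F captures the most (2).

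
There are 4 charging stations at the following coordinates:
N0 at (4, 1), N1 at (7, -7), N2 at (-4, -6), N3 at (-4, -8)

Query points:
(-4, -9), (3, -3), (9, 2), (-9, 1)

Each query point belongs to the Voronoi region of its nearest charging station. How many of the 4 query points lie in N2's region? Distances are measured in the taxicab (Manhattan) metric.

1

(-4, -9) — d to each: N0:18, N1:13, N2:3, N3:1 → nearest is N3
(3, -3) — d to each: N0:5, N1:8, N2:10, N3:12 → nearest is N0
(9, 2) — d to each: N0:6, N1:11, N2:21, N3:23 → nearest is N0
(-9, 1) — d to each: N0:13, N1:24, N2:12, N3:14 → nearest is N2
1 of the 4 points has N2 as nearest.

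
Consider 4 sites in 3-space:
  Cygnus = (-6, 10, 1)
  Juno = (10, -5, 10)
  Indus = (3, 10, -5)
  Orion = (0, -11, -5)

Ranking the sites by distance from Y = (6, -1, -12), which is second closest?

Since √ is increasing, it suffices to compare squared distances:
d²(Y, Cygnus) = (6−(-6))² + (-1−10)² + (-12−1)² = 144 + 121 + 169 = 434
d²(Y, Juno) = (6−10)² + (-1−(-5))² + (-12−10)² = 16 + 16 + 484 = 516
d²(Y, Indus) = (6−3)² + (-1−10)² + (-12−(-5))² = 9 + 121 + 49 = 179
d²(Y, Orion) = (6−0)² + (-1−(-11))² + (-12−(-5))² = 36 + 100 + 49 = 185
Sorted ascending: Indus, Orion, Cygnus, … — the second-nearest is Orion.

Orion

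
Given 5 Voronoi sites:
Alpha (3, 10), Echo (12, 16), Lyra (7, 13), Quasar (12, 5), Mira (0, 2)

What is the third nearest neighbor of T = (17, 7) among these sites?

Squared Euclidean distances:
d²(T, Alpha) = (17−3)² + (7−10)² = 196 + 9 = 205
d²(T, Echo) = (17−12)² + (7−16)² = 25 + 81 = 106
d²(T, Lyra) = (17−7)² + (7−13)² = 100 + 36 = 136
d²(T, Quasar) = (17−12)² + (7−5)² = 25 + 4 = 29
d²(T, Mira) = (17−0)² + (7−2)² = 289 + 25 = 314
Sorted ascending: Quasar, Echo, Lyra, Alpha, … — the third-nearest is Lyra.

Lyra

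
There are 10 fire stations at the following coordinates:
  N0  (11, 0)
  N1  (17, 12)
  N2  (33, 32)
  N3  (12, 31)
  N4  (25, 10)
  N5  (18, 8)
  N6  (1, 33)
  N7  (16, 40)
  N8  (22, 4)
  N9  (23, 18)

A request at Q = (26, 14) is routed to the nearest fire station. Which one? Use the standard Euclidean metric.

Squared Euclidean distances:
|QN0|² = (26−11)² + (14−0)² = 225 + 196 = 421
|QN1|² = (26−17)² + (14−12)² = 81 + 4 = 85
|QN2|² = (26−33)² + (14−32)² = 49 + 324 = 373
|QN3|² = (26−12)² + (14−31)² = 196 + 289 = 485
|QN4|² = (26−25)² + (14−10)² = 1 + 16 = 17
|QN5|² = (26−18)² + (14−8)² = 64 + 36 = 100
|QN6|² = (26−1)² + (14−33)² = 625 + 361 = 986
|QN7|² = (26−16)² + (14−40)² = 100 + 676 = 776
|QN8|² = (26−22)² + (14−4)² = 16 + 100 = 116
|QN9|² = (26−23)² + (14−18)² = 9 + 16 = 25
Minimum is at N4.

N4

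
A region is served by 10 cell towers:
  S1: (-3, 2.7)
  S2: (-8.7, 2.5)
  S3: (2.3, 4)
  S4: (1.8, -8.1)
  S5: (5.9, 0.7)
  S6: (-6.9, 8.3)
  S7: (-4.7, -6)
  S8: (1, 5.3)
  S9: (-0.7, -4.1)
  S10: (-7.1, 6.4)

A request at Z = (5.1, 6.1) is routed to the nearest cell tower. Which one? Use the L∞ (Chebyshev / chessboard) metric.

d(Z,S1) = max(8.1, 3.4) = 8.1
d(Z,S2) = max(13.8, 3.6) = 13.8
d(Z,S3) = max(2.8, 2.1) = 2.8
d(Z,S4) = max(3.3, 14.2) = 14.2
d(Z,S5) = max(0.8, 5.4) = 5.4
d(Z,S6) = max(12, 2.2) = 12
d(Z,S7) = max(9.8, 12.1) = 12.1
d(Z,S8) = max(4.1, 0.8) = 4.1
d(Z,S9) = max(5.8, 10.2) = 10.2
d(Z, S10) = max(12.2, 0.3) = 12.2
The smallest is to S3, so Z lies in the Voronoi region of S3.

S3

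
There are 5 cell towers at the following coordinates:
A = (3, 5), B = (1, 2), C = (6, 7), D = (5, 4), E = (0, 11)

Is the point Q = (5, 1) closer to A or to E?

Compare squared distances:
|QA|² = (5−3)² + (1−5)² = 4 + 16 = 20
|QE|² = (5−0)² + (1−11)² = 25 + 100 = 125
20 < 125, so A is closer.

A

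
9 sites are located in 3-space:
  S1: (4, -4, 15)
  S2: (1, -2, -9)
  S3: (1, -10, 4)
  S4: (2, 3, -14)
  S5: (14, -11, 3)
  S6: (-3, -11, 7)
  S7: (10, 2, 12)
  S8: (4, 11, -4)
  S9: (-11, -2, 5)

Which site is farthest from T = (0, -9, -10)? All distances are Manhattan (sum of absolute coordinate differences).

d(T,S1) = 4 + 5 + 25 = 34
d(T,S2) = 1 + 7 + 1 = 9
d(T,S3) = 1 + 1 + 14 = 16
d(T,S4) = 2 + 12 + 4 = 18
d(T,S5) = 14 + 2 + 13 = 29
d(T,S6) = 3 + 2 + 17 = 22
d(T,S7) = 10 + 11 + 22 = 43
d(T,S8) = 4 + 20 + 6 = 30
d(T,S9) = 11 + 7 + 15 = 33
The largest is to S7.

S7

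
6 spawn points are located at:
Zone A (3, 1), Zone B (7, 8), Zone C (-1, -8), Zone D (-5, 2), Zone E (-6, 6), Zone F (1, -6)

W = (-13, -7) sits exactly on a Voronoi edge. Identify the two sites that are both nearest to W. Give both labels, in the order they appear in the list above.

Squared distances from W to each site:
d²(W, Zone A) = (-13−3)² + (-7−1)² = 256 + 64 = 320
d²(W, Zone B) = (-13−7)² + (-7−8)² = 400 + 225 = 625
d²(W, Zone C) = (-13−(-1))² + (-7−(-8))² = 144 + 1 = 145
d²(W, Zone D) = (-13−(-5))² + (-7−2)² = 64 + 81 = 145
d²(W, Zone E) = (-13−(-6))² + (-7−6)² = 49 + 169 = 218
d²(W, Zone F) = (-13−1)² + (-7−(-6))² = 196 + 1 = 197
W is equidistant from Zone C and Zone D (both at squared distance 145), and every other site is strictly farther — so W lies on the Zone C–Zone D Voronoi edge.

Zone C and Zone D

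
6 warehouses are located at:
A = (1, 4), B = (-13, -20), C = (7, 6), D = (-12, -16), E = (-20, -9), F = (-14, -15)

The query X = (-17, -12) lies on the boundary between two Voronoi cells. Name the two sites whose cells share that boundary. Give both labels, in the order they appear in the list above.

E and F

Squared distances from X to each site:
|XA|² = (-17−1)² + (-12−4)² = 324 + 256 = 580
|XB|² = (-17−(-13))² + (-12−(-20))² = 16 + 64 = 80
|XC|² = (-17−7)² + (-12−6)² = 576 + 324 = 900
|XD|² = (-17−(-12))² + (-12−(-16))² = 25 + 16 = 41
|XE|² = (-17−(-20))² + (-12−(-9))² = 9 + 9 = 18
|XF|² = (-17−(-14))² + (-12−(-15))² = 9 + 9 = 18
X is equidistant from E and F (both at squared distance 18), and every other site is strictly farther — so X lies on the E–F Voronoi edge.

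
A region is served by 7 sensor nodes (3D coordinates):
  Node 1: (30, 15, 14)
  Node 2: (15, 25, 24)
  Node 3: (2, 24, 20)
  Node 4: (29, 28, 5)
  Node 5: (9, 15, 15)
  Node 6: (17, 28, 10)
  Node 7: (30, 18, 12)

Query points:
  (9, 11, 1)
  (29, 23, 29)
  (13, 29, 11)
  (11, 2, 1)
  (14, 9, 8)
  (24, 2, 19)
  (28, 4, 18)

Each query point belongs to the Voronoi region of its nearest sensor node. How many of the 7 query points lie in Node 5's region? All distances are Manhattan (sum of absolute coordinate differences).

3

(9, 11, 1) — d to each: Node 1:38, Node 2:43, Node 3:39, Node 4:41, Node 5:18, Node 6:34, Node 7:39 → nearest is Node 5
(29, 23, 29) — d to each: Node 1:24, Node 2:21, Node 3:37, Node 4:29, Node 5:42, Node 6:36, Node 7:23 → nearest is Node 2
(13, 29, 11) — d to each: Node 1:34, Node 2:19, Node 3:25, Node 4:23, Node 5:22, Node 6:6, Node 7:29 → nearest is Node 6
(11, 2, 1) — d to each: Node 1:45, Node 2:50, Node 3:50, Node 4:48, Node 5:29, Node 6:41, Node 7:46 → nearest is Node 5
(14, 9, 8) — d to each: Node 1:28, Node 2:33, Node 3:39, Node 4:37, Node 5:18, Node 6:24, Node 7:29 → nearest is Node 5
(24, 2, 19) — d to each: Node 1:24, Node 2:37, Node 3:45, Node 4:45, Node 5:32, Node 6:42, Node 7:29 → nearest is Node 1
(28, 4, 18) — d to each: Node 1:17, Node 2:40, Node 3:48, Node 4:38, Node 5:33, Node 6:43, Node 7:22 → nearest is Node 1
3 of the 7 points have Node 5 as nearest.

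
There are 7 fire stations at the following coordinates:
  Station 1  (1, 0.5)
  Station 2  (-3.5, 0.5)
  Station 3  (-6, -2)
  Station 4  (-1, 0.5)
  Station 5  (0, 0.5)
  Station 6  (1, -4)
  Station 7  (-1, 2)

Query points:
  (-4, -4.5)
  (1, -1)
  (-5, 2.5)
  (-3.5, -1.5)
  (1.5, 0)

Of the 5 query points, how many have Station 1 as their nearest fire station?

2

(-4, -4.5) — d² to each: Station 1:50, Station 2:25.25, Station 3:10.25, Station 4:34, Station 5:41, Station 6:25.25, Station 7:51.25 → nearest is Station 3
(1, -1) — d² to each: Station 1:2.25, Station 2:22.5, Station 3:50, Station 4:6.25, Station 5:3.25, Station 6:9, Station 7:13 → nearest is Station 1
(-5, 2.5) — d² to each: Station 1:40, Station 2:6.25, Station 3:21.25, Station 4:20, Station 5:29, Station 6:78.25, Station 7:16.25 → nearest is Station 2
(-3.5, -1.5) — d² to each: Station 1:24.25, Station 2:4, Station 3:6.5, Station 4:10.25, Station 5:16.25, Station 6:26.5, Station 7:18.5 → nearest is Station 2
(1.5, 0) — d² to each: Station 1:0.5, Station 2:25.25, Station 3:60.25, Station 4:6.5, Station 5:2.5, Station 6:16.25, Station 7:10.25 → nearest is Station 1
2 of the 5 points have Station 1 as nearest.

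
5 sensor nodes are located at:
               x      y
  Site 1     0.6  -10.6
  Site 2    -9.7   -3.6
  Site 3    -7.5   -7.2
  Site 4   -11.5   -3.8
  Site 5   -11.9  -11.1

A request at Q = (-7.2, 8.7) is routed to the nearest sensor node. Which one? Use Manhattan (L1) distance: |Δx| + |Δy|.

d(Q, Site 1) = |-7.2−0.6| + |8.7−(-10.6)| = 7.8 + 19.3 = 27.1
d(Q, Site 2) = |-7.2−(-9.7)| + |8.7−(-3.6)| = 2.5 + 12.3 = 14.8
d(Q, Site 3) = |-7.2−(-7.5)| + |8.7−(-7.2)| = 0.3 + 15.9 = 16.2
d(Q, Site 4) = |-7.2−(-11.5)| + |8.7−(-3.8)| = 4.3 + 12.5 = 16.8
d(Q, Site 5) = |-7.2−(-11.9)| + |8.7−(-11.1)| = 4.7 + 19.8 = 24.5
Minimum is at Site 2.

Site 2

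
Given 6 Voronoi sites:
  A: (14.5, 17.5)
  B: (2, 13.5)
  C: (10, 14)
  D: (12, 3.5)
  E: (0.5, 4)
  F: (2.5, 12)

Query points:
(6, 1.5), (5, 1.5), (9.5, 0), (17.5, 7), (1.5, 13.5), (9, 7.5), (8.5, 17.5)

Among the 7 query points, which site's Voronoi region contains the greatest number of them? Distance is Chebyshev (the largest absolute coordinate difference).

D

(6, 1.5) — d to each: A:16, B:12, C:12.5, D:6, E:5.5, F:10.5 → nearest is E
(5, 1.5) — d to each: A:16, B:12, C:12.5, D:7, E:4.5, F:10.5 → nearest is E
(9.5, 0) — d to each: A:17.5, B:13.5, C:14, D:3.5, E:9, F:12 → nearest is D
(17.5, 7) — d to each: A:10.5, B:15.5, C:7.5, D:5.5, E:17, F:15 → nearest is D
(1.5, 13.5) — d to each: A:13, B:0.5, C:8.5, D:10.5, E:9.5, F:1.5 → nearest is B
(9, 7.5) — d to each: A:10, B:7, C:6.5, D:4, E:8.5, F:6.5 → nearest is D
(8.5, 17.5) — d to each: A:6, B:6.5, C:3.5, D:14, E:13.5, F:6 → nearest is C
Tally — B:1, C:1, D:3, E:2. D captures the most (3).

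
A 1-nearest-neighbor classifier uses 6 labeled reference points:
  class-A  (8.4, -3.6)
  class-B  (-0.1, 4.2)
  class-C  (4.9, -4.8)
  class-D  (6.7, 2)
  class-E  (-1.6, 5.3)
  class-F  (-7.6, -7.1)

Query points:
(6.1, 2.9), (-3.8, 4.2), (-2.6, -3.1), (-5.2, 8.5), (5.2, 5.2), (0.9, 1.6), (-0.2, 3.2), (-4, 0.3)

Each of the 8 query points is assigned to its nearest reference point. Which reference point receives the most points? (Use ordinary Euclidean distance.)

(6.1, 2.9) — d² to each: class-A:47.54, class-B:40.13, class-C:60.73, class-D:1.17, class-E:65.05, class-F:287.69 → nearest is class-D
(-3.8, 4.2) — d² to each: class-A:209.68, class-B:13.69, class-C:156.69, class-D:115.09, class-E:6.05, class-F:142.13 → nearest is class-E
(-2.6, -3.1) — d² to each: class-A:121.25, class-B:59.54, class-C:59.14, class-D:112.5, class-E:71.56, class-F:41 → nearest is class-F
(-5.2, 8.5) — d² to each: class-A:331.37, class-B:44.5, class-C:278.9, class-D:183.86, class-E:23.2, class-F:249.12 → nearest is class-E
(5.2, 5.2) — d² to each: class-A:87.68, class-B:29.09, class-C:100.09, class-D:12.49, class-E:46.25, class-F:315.13 → nearest is class-D
(0.9, 1.6) — d² to each: class-A:83.29, class-B:7.76, class-C:56.96, class-D:33.8, class-E:19.94, class-F:147.94 → nearest is class-B
(-0.2, 3.2) — d² to each: class-A:120.2, class-B:1.01, class-C:90.01, class-D:49.05, class-E:6.37, class-F:160.85 → nearest is class-B
(-4, 0.3) — d² to each: class-A:168.97, class-B:30.42, class-C:105.22, class-D:117.38, class-E:30.76, class-F:67.72 → nearest is class-B
Tally — class-B:3, class-D:2, class-E:2, class-F:1. class-B captures the most (3).

class-B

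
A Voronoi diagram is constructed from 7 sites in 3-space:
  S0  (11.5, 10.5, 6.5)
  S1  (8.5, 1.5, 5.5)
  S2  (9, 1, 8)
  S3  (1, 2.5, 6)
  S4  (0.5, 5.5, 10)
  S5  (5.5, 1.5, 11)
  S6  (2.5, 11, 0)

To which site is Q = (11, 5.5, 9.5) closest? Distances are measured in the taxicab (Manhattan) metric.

d(Q,S0) = |11−11.5| + |5.5−10.5| + |9.5−6.5| = 0.5 + 5 + 3 = 8.5
d(Q,S1) = |11−8.5| + |5.5−1.5| + |9.5−5.5| = 2.5 + 4 + 4 = 10.5
d(Q,S2) = |11−9| + |5.5−1| + |9.5−8| = 2 + 4.5 + 1.5 = 8
d(Q,S3) = |11−1| + |5.5−2.5| + |9.5−6| = 10 + 3 + 3.5 = 16.5
d(Q,S4) = |11−0.5| + |5.5−5.5| + |9.5−10| = 10.5 + 0 + 0.5 = 11
d(Q,S5) = |11−5.5| + |5.5−1.5| + |9.5−11| = 5.5 + 4 + 1.5 = 11
d(Q,S6) = |11−2.5| + |5.5−11| + |9.5−0| = 8.5 + 5.5 + 9.5 = 23.5
The smallest is to S2, so Q lies in the Voronoi region of S2.

S2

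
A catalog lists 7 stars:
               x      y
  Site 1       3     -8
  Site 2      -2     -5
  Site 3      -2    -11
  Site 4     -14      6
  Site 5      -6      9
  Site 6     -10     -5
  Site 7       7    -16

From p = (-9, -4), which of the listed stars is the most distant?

Site 7

Squared Euclidean distances:
d²(p, Site 1) = 144 + 16 = 160
d²(p, Site 2) = 49 + 1 = 50
d²(p, Site 3) = 49 + 49 = 98
d²(p, Site 4) = 25 + 100 = 125
d²(p, Site 5) = 9 + 169 = 178
d²(p, Site 6) = 1 + 1 = 2
d²(p, Site 7) = 256 + 144 = 400
The largest is to Site 7.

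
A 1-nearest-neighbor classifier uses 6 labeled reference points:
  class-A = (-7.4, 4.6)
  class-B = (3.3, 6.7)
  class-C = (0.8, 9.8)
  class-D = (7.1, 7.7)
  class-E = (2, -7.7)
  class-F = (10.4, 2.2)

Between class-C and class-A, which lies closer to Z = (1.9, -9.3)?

class-A

Compare squared distances:
d²(Z, class-C) = (1.9−0.8)² + (-9.3−9.8)² = 1.21 + 364.81 = 366.02
d²(Z, class-A) = (1.9−(-7.4))² + (-9.3−4.6)² = 86.49 + 193.21 = 279.7
366.02 > 279.7, so class-A is closer.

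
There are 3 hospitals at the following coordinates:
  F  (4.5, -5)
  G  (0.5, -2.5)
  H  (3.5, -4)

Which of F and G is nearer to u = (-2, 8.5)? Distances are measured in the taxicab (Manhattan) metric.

G

d(u,F) = |-2−4.5| + |8.5−(-5)| = 6.5 + 13.5 = 20
d(u,G) = |-2−0.5| + |8.5−(-2.5)| = 2.5 + 11 = 13.5
20 > 13.5, so G is closer.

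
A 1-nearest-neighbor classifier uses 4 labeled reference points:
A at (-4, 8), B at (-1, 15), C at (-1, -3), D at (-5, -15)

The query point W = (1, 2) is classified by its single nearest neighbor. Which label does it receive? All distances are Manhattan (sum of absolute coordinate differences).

C

d(W,A) = |1−(-4)| + |2−8| = 5 + 6 = 11
d(W,B) = |1−(-1)| + |2−15| = 2 + 13 = 15
d(W,C) = |1−(-1)| + |2−(-3)| = 2 + 5 = 7
d(W,D) = |1−(-5)| + |2−(-15)| = 6 + 17 = 23
The smallest is to C, so W lies in the Voronoi region of C.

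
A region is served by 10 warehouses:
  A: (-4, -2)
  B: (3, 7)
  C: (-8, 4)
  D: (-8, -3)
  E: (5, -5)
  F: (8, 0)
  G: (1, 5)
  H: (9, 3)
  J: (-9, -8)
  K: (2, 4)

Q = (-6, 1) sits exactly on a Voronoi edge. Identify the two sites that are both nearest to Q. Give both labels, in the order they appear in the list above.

A and C

Squared distances from Q to each site:
|QA|² = 4 + 9 = 13
|QB|² = 81 + 36 = 117
|QC|² = 4 + 9 = 13
|QD|² = 4 + 16 = 20
|QE|² = 121 + 36 = 157
|QF|² = 196 + 1 = 197
|QG|² = 49 + 16 = 65
|QH|² = 225 + 4 = 229
|QJ|² = 9 + 81 = 90
|QK|² = 64 + 9 = 73
Q is equidistant from A and C (both at squared distance 13), and every other site is strictly farther — so Q lies on the A–C Voronoi edge.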